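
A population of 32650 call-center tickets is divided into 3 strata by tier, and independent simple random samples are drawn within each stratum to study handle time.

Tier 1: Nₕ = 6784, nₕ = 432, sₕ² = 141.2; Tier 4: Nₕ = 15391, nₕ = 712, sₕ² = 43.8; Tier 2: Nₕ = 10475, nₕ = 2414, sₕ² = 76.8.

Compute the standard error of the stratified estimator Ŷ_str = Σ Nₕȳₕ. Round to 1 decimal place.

Var(Ŷ_str) = Σₕ Nₕ²(1 − fₕ)sₕ²/nₕ.
Tier 1: 6784²·(1 − 432/6784)·141.2/432 = 1.408469 × 10^7.
Tier 4: 15391²·(1 − 712/15391)·43.8/712 = 1.3898164 × 10^7.
Tier 2: 10475²·(1 − 2414/10475)·76.8/2414 = 2.6863767 × 10^6.
Sum = 3.0669231 × 10^7.
SE = √(3.0669231 × 10^7) = 5538.0.

5538.0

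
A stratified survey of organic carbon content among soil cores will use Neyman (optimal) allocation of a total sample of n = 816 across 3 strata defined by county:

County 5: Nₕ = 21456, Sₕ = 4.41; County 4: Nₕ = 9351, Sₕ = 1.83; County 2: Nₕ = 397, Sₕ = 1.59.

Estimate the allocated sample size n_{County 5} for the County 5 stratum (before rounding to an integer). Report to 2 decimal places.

687.14

Neyman allocation: nₕ = n·NₕSₕ / Σⱼ NⱼSⱼ.
Σ NⱼSⱼ = 21456·4.41 + 9351·1.83 + 397·1.59 = 112364.52.
n_{County 5} = 816·21456·4.41 / 112364.52 = 687.14.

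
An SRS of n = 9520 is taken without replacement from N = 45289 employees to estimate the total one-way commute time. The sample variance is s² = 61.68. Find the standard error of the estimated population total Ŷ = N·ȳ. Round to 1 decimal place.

Var(Ŷ) = N²·Var(ȳ) = N²·(1 − n/N)·s²/n.
f = 9520/45289 = 0.21020557; Var(ȳ) = 0.78979443·61.68/9520 = 0.0051170715.
Var(Ŷ) = 45289² · 0.0051170715 = 1.0495592 × 10^7.
SE(Ŷ) = √(1.0495592 × 10^7) = 3239.7.

3239.7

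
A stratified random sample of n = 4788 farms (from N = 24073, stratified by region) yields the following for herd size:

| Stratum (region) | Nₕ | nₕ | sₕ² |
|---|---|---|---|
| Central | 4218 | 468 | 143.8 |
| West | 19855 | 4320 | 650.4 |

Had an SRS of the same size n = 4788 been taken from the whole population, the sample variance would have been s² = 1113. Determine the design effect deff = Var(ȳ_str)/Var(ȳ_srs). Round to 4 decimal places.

0.4754

Var(ȳ_str) = Σ Wₕ²(1−fₕ)sₕ²/nₕ with Wₕ = Nₕ/24073:
  Central: (4218/24073)²·(1−468/4218)·143.8/468 = 0.0083866872
  West: (19855/24073)²·(1−4320/19855)·650.4/4320 = 0.080134126
  → Var(ȳ_str) = 0.088520813.
Var(ȳ_srs) = (1 − 4788/24073)·1113/4788 = 0.18622177.
deff = 0.088520813 / 0.18622177 = 0.4754.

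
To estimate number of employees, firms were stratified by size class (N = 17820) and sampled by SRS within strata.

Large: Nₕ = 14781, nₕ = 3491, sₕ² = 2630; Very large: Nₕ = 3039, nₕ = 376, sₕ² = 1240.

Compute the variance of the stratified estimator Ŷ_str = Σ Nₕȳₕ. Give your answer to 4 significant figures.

Var(Ŷ_str) = Σₕ Nₕ²(1 − fₕ)sₕ²/nₕ.
Large: 14781²·(1 − 3491/14781)·2630/3491 = 1.2571979 × 10^8.
Very large: 3039²·(1 − 376/3039)·1240/376 = 2.6689209 × 10^7.
Sum = 1.52409 × 10^8.

1.524 × 10^8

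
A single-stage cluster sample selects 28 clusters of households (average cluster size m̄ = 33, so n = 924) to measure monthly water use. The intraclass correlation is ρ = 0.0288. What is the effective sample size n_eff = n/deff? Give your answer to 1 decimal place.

deff = 1 + (33 − 1)·0.0288 = 1 + 0.9216 = 1.9216.
n_eff = 924 / 1.9216 = 480.8.

480.8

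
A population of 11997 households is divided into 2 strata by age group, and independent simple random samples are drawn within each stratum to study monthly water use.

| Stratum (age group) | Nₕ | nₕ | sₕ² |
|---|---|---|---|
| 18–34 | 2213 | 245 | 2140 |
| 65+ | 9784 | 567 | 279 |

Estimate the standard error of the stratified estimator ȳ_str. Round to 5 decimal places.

Var(ȳ_str) = Σₕ Wₕ²(1 − fₕ)sₕ²/nₕ with Wₕ = Nₕ/N, N = 11997.
18–34: Wₕ = 0.18446278; term = 0.18446278²·(1 − 0.11070944)·2140/245 = 0.26430713.
65+: Wₕ = 0.81553722; term = 0.81553722²·(1 − 0.05795176)·279/567 = 0.30830592.
Sum = 0.57261305.
SE = √(0.57261305) = 0.75671.

0.75671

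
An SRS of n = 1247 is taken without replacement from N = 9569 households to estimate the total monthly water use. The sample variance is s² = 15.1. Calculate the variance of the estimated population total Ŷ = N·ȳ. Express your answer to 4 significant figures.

Var(Ŷ) = N²·Var(ȳ) = N²·(1 − n/N)·s²/n.
f = 1247/9569 = 0.13031665; Var(ȳ) = 0.86968335·15.1/1247 = 0.010531049.
Var(Ŷ) = 9569² · 0.010531049 = 964283.52.

964300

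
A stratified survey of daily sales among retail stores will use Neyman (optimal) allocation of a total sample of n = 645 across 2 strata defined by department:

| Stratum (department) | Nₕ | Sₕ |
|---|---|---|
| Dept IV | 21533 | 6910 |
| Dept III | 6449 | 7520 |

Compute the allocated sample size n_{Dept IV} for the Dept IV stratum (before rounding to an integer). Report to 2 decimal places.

486.45

Neyman allocation: nₕ = n·NₕSₕ / Σⱼ NⱼSⱼ.
Σ NⱼSⱼ = 21533·6910 + 6449·7520 = 1.9728951 × 10^8.
n_{Dept IV} = 645·21533·6910 / (1.9728951 × 10^8) = 486.45.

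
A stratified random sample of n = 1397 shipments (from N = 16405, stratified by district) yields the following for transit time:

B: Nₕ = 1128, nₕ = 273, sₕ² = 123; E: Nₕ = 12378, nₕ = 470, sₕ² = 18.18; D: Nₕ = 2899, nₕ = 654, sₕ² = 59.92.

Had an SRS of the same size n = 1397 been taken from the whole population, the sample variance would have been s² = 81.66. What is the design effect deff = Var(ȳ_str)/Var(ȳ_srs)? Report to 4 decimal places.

Var(ȳ_str) = Σ Wₕ²(1−fₕ)sₕ²/nₕ with Wₕ = Nₕ/16405:
  B: (1128/16405)²·(1−273/1128)·123/273 = 0.001614601
  E: (12378/16405)²·(1−470/12378)·18.18/470 = 0.021185214
  D: (2899/16405)²·(1−654/2899)·59.92/654 = 0.0022156755
  → Var(ȳ_str) = 0.025015491.
Var(ȳ_srs) = (1 − 1397/16405)·81.66/1397 = 0.053476079.
deff = 0.025015491 / 0.053476079 = 0.4678.

0.4678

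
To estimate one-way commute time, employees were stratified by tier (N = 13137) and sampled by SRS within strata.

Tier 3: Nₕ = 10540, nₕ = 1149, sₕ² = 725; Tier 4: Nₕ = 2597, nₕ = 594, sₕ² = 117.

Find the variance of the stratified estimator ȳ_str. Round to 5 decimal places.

0.36783

Var(ȳ_str) = Σₕ Wₕ²(1 − fₕ)sₕ²/nₕ with Wₕ = Nₕ/N, N = 13137.
Tier 3: Wₕ = 0.80231407; term = 0.80231407²·(1 − 0.10901328)·725/1149 = 0.36189121.
Tier 4: Wₕ = 0.19768593; term = 0.19768593²·(1 − 0.22872545)·117/594 = 0.0059369025.
Sum = 0.36782811.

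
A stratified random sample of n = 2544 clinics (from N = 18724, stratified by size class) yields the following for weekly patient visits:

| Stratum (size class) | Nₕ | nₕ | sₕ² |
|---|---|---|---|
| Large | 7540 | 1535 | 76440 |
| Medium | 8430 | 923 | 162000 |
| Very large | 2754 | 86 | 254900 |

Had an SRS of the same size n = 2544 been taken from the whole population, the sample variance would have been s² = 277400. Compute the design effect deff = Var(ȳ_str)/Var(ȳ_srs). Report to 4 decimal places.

1.0637

Var(ȳ_str) = Σ Wₕ²(1−fₕ)sₕ²/nₕ with Wₕ = Nₕ/18724:
  Large: (7540/18724)²·(1−1535/7540)·76440/1535 = 6.4313092
  Medium: (8430/18724)²·(1−923/8430)·162000/923 = 31.681814
  Very large: (2754/18724)²·(1−86/2754)·254900/86 = 62.118918
  → Var(ȳ_str) = 100.23204.
Var(ȳ_srs) = (1 − 2544/18724)·277400/2544 = 94.22567.
deff = 100.23204 / 94.22567 = 1.0637.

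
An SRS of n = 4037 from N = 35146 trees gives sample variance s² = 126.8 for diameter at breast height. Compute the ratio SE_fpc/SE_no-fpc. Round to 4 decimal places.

f = n/N = 4037/35146 = 0.11486371.
SE_no-fpc = √(s²/n) = 0.17722715; SE_fpc = √((1−f)s²/n) = 0.16673828.
Ratio = √(1−f) = 0.94081682.

0.9408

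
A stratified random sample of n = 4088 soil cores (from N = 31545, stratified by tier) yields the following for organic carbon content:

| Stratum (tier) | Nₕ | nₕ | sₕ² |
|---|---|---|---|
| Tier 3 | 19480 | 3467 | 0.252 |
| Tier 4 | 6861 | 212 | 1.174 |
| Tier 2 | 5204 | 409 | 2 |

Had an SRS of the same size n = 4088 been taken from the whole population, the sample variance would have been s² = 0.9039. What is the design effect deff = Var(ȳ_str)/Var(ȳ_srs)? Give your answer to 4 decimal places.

2.0747

Var(ȳ_str) = Σ Wₕ²(1−fₕ)sₕ²/nₕ with Wₕ = Nₕ/31545:
  Tier 3: (19480/31545)²·(1−3467/19480)·0.252/3467 = 2.2784909 × 10^-5
  Tier 4: (6861/31545)²·(1−212/6861)·1.174/212 = 2.5387207 × 10^-4
  Tier 2: (5204/31545)²·(1−409/5204)·2/409 = 1.2262288 × 10^-4
  → Var(ȳ_str) = 3.9927986 × 10^-4.
Var(ȳ_srs) = (1 − 4088/31545)·0.9039/4088 = 1.9245626 × 10^-4.
deff = (3.9927986 × 10^-4) / (1.9245626 × 10^-4) = 2.0747.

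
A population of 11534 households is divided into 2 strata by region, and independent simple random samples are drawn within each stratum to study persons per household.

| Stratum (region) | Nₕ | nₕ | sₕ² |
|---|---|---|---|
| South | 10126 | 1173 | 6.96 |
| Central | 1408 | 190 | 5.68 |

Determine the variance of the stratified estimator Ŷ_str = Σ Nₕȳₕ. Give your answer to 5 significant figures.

589190

Var(Ŷ_str) = Σₕ Nₕ²(1 − fₕ)sₕ²/nₕ.
South: 10126²·(1 − 1173/10126)·6.96/1173 = 537920.05.
Central: 1408²·(1 − 190/1408)·5.68/190 = 51267.8.
Sum = 589187.85.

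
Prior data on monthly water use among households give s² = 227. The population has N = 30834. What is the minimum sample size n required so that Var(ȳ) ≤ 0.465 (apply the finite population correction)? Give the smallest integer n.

Without fpc, n₀ = s²/D = 227/0.465 = 488.1720.
With fpc, (1 − n/N)·s²/n ≤ D requires n ≥ n₀/(1 + n₀/N) = 488.1720/(1 + 488.1720/30834) = 480.5636.
Rounding up, n = 481.

481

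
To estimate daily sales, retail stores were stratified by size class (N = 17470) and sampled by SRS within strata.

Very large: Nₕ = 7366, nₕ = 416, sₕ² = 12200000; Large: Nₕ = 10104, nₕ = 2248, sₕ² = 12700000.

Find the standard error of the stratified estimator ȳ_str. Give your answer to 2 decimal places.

Var(ȳ_str) = Σₕ Wₕ²(1 − fₕ)sₕ²/nₕ with Wₕ = Nₕ/N, N = 17470.
Very large: Wₕ = 0.42163709; term = 0.42163709²·(1 − 0.05647570)·12200000/416 = 4919.2309.
Large: Wₕ = 0.57836291; term = 0.57836291²·(1 − 0.22248614)·12700000/2248 = 1469.3201.
Sum = 6388.551.
SE = √(6388.551) = 79.93.

79.93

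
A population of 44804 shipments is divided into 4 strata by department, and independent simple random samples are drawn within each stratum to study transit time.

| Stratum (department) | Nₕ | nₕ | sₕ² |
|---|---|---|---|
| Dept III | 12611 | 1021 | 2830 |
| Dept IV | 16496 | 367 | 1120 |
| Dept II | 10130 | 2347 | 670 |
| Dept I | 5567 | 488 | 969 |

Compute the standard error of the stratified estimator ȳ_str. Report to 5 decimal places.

Var(ȳ_str) = Σₕ Wₕ²(1 − fₕ)sₕ²/nₕ with Wₕ = Nₕ/N, N = 44804.
Dept III: Wₕ = 0.28147040; term = 0.28147040²·(1 − 0.08096107)·2830/1021 = 0.20181808.
Dept IV: Wₕ = 0.36818141; term = 0.36818141²·(1 − 0.02224782)·1120/367 = 0.40448691.
Dept II: Wₕ = 0.22609588; term = 0.22609588²·(1 − 0.23168806)·670/2347 = 0.011212039.
Dept I: Wₕ = 0.12425230; term = 0.12425230²·(1 − 0.08765942)·969/488 = 0.027968541.
Sum = 0.64548557.
SE = √(0.64548557) = 0.80342.

0.80342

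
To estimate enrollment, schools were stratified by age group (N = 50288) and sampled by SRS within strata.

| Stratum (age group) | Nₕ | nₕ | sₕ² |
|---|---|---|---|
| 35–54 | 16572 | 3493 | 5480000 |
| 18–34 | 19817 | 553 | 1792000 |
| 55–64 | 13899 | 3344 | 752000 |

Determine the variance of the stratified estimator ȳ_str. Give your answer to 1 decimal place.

636.7

Var(ȳ_str) = Σₕ Wₕ²(1 − fₕ)sₕ²/nₕ with Wₕ = Nₕ/N, N = 50288.
35–54: Wₕ = 0.32954184; term = 0.32954184²·(1 − 0.21077721)·5480000/3493 = 134.46297.
18–34: Wₕ = 0.39407016; term = 0.39407016²·(1 − 0.02790533)·1792000/553 = 489.17981.
55–64: Wₕ = 0.27638801; term = 0.27638801²·(1 − 0.24059285)·752000/3344 = 13.045617.
Sum = 636.6884.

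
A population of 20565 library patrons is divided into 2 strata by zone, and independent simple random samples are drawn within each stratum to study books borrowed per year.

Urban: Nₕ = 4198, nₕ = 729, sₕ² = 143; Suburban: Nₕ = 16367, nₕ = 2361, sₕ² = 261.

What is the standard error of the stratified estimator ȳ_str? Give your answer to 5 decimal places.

0.25821

Var(ȳ_str) = Σₕ Wₕ²(1 − fₕ)sₕ²/nₕ with Wₕ = Nₕ/N, N = 20565.
Urban: Wₕ = 0.20413324; term = 0.20413324²·(1 − 0.17365412)·143/729 = 0.0067545717.
Suburban: Wₕ = 0.79586676; term = 0.79586676²·(1 − 0.14425368)·261/2361 = 0.059919792.
Sum = 0.066674364.
SE = √(0.066674364) = 0.25821.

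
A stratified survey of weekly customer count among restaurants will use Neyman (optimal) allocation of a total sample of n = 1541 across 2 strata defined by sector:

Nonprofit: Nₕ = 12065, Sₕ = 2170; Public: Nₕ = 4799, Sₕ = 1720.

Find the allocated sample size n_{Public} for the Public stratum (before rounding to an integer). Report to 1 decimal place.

Neyman allocation: nₕ = n·NₕSₕ / Σⱼ NⱼSⱼ.
Σ NⱼSⱼ = 12065·2170 + 4799·1720 = 3.443533 × 10^7.
n_{Public} = 1541·4799·1720 / (3.443533 × 10^7) = 369.4.

369.4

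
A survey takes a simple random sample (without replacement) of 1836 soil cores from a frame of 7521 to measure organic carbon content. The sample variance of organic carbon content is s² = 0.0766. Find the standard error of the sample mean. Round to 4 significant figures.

Under SRS without replacement, Var(ȳ) = (1 − f)·s²/n with f = n/N = 1836/7521 = 0.24411647.
Var(ȳ) = (1 − 0.24411647)·0.0766/1836 = 0.75588353·4.1721133 × 10^-5 = 3.1536317 × 10^-5.
SE(ȳ) = √(3.1536317 × 10^-5) = 0.005616.

0.005616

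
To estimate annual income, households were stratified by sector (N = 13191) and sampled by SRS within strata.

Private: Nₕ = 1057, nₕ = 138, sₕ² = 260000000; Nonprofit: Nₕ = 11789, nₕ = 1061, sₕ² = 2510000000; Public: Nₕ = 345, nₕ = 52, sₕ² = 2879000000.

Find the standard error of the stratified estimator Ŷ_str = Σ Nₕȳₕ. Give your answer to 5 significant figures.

Var(Ŷ_str) = Σₕ Nₕ²(1 − fₕ)sₕ²/nₕ.
Private: 1057²·(1 − 138/1057)·260000000/138 = 1.8301419 × 10^12.
Nonprofit: 11789²·(1 − 1061/11789)·2510000000/1061 = 2.9919482 × 10^14.
Public: 345²·(1 − 52/345)·2879000000/52 = 5.5966099 × 10^12.
Sum = 3.0662157 × 10^14.
SE = √(3.0662157 × 10^14) = 1.7511 × 10^7.

1.7511 × 10^7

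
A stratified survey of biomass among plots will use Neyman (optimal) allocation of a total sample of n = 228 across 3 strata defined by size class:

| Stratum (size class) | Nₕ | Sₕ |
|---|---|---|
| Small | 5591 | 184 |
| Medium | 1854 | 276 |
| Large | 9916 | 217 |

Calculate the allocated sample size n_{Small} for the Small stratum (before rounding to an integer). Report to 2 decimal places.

Neyman allocation: nₕ = n·NₕSₕ / Σⱼ NⱼSⱼ.
Σ NⱼSⱼ = 5591·184 + 1854·276 + 9916·217 = 3.69222 × 10^6.
n_{Small} = 228·5591·184 / (3.69222 × 10^6) = 63.53.

63.53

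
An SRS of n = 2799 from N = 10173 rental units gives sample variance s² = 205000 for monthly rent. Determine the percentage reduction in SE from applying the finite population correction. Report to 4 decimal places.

f = n/N = 2799/10173 = 0.27514008.
SE_no-fpc = √(s²/n) = 8.558063; SE_fpc = √((1−f)s²/n) = 7.2862241.
Ratio = √(1−f) = 0.85138706. Reduction = 100·(1 − 0.85138706) = 14.8613%.

14.8613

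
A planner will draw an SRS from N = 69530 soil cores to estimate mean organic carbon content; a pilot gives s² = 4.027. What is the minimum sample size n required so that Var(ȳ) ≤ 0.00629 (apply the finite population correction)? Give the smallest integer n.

Without fpc, n₀ = s²/D = 4.027/0.00629 = 640.2226.
With fpc, (1 − n/N)·s²/n ≤ D requires n ≥ n₀/(1 + n₀/N) = 640.2226/(1 + 640.2226/69530) = 634.3813.
Rounding up, n = 635.

635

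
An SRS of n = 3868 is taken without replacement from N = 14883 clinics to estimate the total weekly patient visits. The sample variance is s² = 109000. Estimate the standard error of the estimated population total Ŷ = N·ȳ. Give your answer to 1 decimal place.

Var(Ŷ) = N²·Var(ȳ) = N²·(1 − n/N)·s²/n.
f = 3868/14883 = 0.25989384; Var(ȳ) = 0.74010616·109000/3868 = 20.856146.
Var(Ŷ) = 14883² · 20.856146 = 4.6197133 × 10^9.
SE(Ŷ) = √(4.6197133 × 10^9) = 67968.5.

67968.5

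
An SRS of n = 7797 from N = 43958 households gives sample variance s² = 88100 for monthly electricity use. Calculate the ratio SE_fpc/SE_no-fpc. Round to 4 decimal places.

0.9070

f = n/N = 7797/43958 = 0.17737386.
SE_no-fpc = √(s²/n) = 3.3614309; SE_fpc = √((1−f)s²/n) = 3.0487755.
Ratio = √(1−f) = 0.90698740.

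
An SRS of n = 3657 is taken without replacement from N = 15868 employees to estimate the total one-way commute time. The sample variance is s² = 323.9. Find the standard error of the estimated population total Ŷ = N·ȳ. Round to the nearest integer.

Var(Ŷ) = N²·Var(ȳ) = N²·(1 − n/N)·s²/n.
f = 3657/15868 = 0.23046383; Var(ȳ) = 0.76953617·323.9/3657 = 0.068157716.
Var(Ŷ) = 15868² · 0.068157716 = 1.7161665 × 10^7.
SE(Ŷ) = √(1.7161665 × 10^7) = 4143.

4143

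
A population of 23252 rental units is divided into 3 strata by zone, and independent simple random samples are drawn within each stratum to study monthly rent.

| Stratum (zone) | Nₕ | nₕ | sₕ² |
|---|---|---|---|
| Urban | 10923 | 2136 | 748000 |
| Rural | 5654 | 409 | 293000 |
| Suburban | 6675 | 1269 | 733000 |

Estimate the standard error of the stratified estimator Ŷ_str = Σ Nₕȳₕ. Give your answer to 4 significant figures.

275100

Var(Ŷ_str) = Σₕ Nₕ²(1 − fₕ)sₕ²/nₕ.
Urban: 10923²·(1 − 2136/10923)·748000/2136 = 3.3611114 × 10^10.
Rural: 5654²·(1 − 409/5654)·293000/409 = 2.1244456 × 10^10.
Suburban: 6675²·(1 − 1269/6675)·733000/1269 = 2.0843453 × 10^10.
Sum = 7.5699023 × 10^10.
SE = √(7.5699023 × 10^10) = 275100.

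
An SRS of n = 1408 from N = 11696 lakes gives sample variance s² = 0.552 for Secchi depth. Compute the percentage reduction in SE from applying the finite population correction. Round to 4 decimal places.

6.2121

f = n/N = 1408/11696 = 0.12038304.
SE_no-fpc = √(s²/n) = 0.019800138; SE_fpc = √((1−f)s²/n) = 0.018570133.
Ratio = √(1−f) = 0.93787897. Reduction = 100·(1 − 0.93787897) = 6.2121%.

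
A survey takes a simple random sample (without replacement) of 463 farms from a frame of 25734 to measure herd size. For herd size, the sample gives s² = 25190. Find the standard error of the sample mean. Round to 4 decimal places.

Under SRS without replacement, Var(ȳ) = (1 − f)·s²/n with f = n/N = 463/25734 = 0.01799176.
Var(ȳ) = (1 − 0.01799176)·25190/463 = 0.98200824·54.406048 = 53.427187.
SE(ȳ) = √(53.427187) = 7.3094.

7.3094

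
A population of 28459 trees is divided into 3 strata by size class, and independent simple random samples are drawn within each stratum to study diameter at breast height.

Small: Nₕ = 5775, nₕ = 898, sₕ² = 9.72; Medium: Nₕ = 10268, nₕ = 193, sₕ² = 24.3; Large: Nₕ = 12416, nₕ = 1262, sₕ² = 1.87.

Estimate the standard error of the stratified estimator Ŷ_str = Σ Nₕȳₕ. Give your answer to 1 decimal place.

3679.0

Var(Ŷ_str) = Σₕ Nₕ²(1 − fₕ)sₕ²/nₕ.
Small: 5775²·(1 − 898/5775)·9.72/898 = 304855.95.
Medium: 10268²·(1 − 193/10268)·24.3/193 = 1.3025064 × 10^7.
Large: 12416²·(1 − 1262/12416)·1.87/1262 = 205208.15.
Sum = 1.3535128 × 10^7.
SE = √(1.3535128 × 10^7) = 3679.0.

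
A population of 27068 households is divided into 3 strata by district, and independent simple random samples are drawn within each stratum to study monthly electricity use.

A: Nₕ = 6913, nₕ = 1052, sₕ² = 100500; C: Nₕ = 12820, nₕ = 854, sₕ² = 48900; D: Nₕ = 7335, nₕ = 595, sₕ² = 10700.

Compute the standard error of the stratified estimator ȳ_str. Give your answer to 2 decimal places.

4.30

Var(ȳ_str) = Σₕ Wₕ²(1 − fₕ)sₕ²/nₕ with Wₕ = Nₕ/N, N = 27068.
A: Wₕ = 0.25539382; term = 0.25539382²·(1 − 0.15217706)·100500/1052 = 5.2829471.
C: Wₕ = 0.47362199; term = 0.47362199²·(1 − 0.06661466)·48900/854 = 11.988799.
D: Wₕ = 0.27098419; term = 0.27098419²·(1 − 0.08111793)·10700/595 = 1.2134293.
Sum = 18.485175.
SE = √(18.485175) = 4.30.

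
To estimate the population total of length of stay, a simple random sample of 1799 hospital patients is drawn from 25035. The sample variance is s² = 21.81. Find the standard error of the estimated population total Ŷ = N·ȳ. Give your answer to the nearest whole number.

2656

Var(Ŷ) = N²·Var(ȳ) = N²·(1 − n/N)·s²/n.
f = 1799/25035 = 0.07185940; Var(ȳ) = 0.92814060·21.81/1799 = 0.011252222.
Var(Ŷ) = 25035² · 0.011252222 = 7.0523439 × 10^6.
SE(Ŷ) = √(7.0523439 × 10^6) = 2656.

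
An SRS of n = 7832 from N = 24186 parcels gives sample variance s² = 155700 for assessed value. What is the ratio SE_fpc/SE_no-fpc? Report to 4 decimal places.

0.8223

f = n/N = 7832/24186 = 0.32382370.
SE_no-fpc = √(s²/n) = 4.4586971; SE_fpc = √((1−f)s²/n) = 3.6663839.
Ratio = √(1−f) = 0.82229940.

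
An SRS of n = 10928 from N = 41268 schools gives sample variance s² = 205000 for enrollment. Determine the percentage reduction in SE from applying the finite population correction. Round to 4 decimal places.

f = n/N = 10928/41268 = 0.26480566.
SE_no-fpc = √(s²/n) = 4.3311835; SE_fpc = √((1−f)s²/n) = 3.7137072.
Ratio = √(1−f) = 0.85743474. Reduction = 100·(1 − 0.85743474) = 14.2565%.

14.2565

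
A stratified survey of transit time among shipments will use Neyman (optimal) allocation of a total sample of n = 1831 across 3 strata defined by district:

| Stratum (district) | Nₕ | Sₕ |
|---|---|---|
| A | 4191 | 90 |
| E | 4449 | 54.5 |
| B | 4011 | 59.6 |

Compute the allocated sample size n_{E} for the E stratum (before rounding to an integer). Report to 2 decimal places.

Neyman allocation: nₕ = n·NₕSₕ / Σⱼ NⱼSⱼ.
Σ NⱼSⱼ = 4191·90 + 4449·54.5 + 4011·59.6 = 858716.1.
n_{E} = 1831·4449·54.5 / 858716.1 = 517.01.

517.01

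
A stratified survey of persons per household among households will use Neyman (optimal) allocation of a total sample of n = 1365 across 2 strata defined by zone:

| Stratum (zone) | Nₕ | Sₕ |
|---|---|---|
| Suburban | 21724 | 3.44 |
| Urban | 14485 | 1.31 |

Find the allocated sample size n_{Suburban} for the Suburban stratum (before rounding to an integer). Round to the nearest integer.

1089

Neyman allocation: nₕ = n·NₕSₕ / Σⱼ NⱼSⱼ.
Σ NⱼSⱼ = 21724·3.44 + 14485·1.31 = 93705.91.
n_{Suburban} = 1365·21724·3.44 / 93705.91 = 1089.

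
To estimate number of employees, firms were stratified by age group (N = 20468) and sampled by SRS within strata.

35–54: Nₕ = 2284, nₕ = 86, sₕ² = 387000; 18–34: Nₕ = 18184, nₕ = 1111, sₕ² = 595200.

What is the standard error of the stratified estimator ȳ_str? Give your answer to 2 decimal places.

Var(ȳ_str) = Σₕ Wₕ²(1 − fₕ)sₕ²/nₕ with Wₕ = Nₕ/N, N = 20468.
35–54: Wₕ = 0.11158882; term = 0.11158882²·(1 − 0.03765324)·387000/86 = 53.92442.
18–34: Wₕ = 0.88841118; term = 0.88841118²·(1 − 0.06109767)·595200/1111 = 397.00622.
Sum = 450.93064.
SE = √(450.93064) = 21.24.

21.24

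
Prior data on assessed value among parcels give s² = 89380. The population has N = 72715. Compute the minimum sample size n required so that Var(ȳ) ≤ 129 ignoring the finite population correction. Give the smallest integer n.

Without fpc, n₀ = s²/D = 89380/129 = 692.8682.
Rounding up, n = 693.

693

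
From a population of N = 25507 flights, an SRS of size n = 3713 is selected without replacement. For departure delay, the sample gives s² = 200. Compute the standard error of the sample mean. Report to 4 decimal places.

Under SRS without replacement, Var(ȳ) = (1 − f)·s²/n with f = n/N = 3713/25507 = 0.14556788.
Var(ȳ) = (1 − 0.14556788)·200/3713 = 0.85443212·0.053864799 = 0.046023815.
SE(ȳ) = √(0.046023815) = 0.2145.

0.2145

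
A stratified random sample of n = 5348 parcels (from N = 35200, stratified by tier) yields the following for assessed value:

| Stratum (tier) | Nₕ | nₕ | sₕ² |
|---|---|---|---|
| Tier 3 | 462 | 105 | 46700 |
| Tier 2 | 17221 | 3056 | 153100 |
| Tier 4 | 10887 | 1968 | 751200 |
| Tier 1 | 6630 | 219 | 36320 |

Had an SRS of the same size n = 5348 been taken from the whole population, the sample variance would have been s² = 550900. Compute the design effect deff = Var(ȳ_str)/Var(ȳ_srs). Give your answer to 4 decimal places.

Var(ȳ_str) = Σ Wₕ²(1−fₕ)sₕ²/nₕ with Wₕ = Nₕ/35200:
  Tier 3: (462/35200)²·(1−105/462)·46700/105 = 0.05920419
  Tier 2: (17221/35200)²·(1−3056/17221)·153100/3056 = 9.8630551
  Tier 4: (10887/35200)²·(1−1968/10887)·751200/1968 = 29.913659
  Tier 1: (6630/35200)²·(1−219/6630)·36320/219 = 5.689259
  → Var(ȳ_str) = 45.525177.
Var(ȳ_srs) = (1 − 5348/35200)·550900/5348 = 87.359903.
deff = 45.525177 / 87.359903 = 0.5211.

0.5211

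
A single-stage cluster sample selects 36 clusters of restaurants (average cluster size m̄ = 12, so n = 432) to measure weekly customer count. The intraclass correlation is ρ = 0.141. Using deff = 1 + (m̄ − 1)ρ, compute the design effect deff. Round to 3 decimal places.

2.551

deff = 1 + (12 − 1)·0.141 = 1 + 1.551 = 2.551.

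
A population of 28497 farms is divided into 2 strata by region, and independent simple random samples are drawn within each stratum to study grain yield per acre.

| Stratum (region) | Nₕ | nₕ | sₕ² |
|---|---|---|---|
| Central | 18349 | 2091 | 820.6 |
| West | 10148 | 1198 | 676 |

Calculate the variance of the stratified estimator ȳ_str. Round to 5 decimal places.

Var(ȳ_str) = Σₕ Wₕ²(1 − fₕ)sₕ²/nₕ with Wₕ = Nₕ/N, N = 28497.
Central: Wₕ = 0.64389234; term = 0.64389234²·(1 − 0.11395716)·820.6/2091 = 0.14416463.
West: Wₕ = 0.35610766; term = 0.35610766²·(1 − 0.11805282)·676/1198 = 0.063109551.
Sum = 0.20727418.

0.20727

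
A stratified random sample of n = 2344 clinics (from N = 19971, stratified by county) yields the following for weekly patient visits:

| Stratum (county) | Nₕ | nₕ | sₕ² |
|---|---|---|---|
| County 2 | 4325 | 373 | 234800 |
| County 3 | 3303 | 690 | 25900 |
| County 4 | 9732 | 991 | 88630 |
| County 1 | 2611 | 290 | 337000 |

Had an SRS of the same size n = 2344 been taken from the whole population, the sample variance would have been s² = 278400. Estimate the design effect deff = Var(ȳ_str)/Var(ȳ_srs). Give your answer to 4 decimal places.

0.6155

Var(ȳ_str) = Σ Wₕ²(1−fₕ)sₕ²/nₕ with Wₕ = Nₕ/19971:
  County 2: (4325/19971)²·(1−373/4325)·234800/373 = 26.97694
  County 3: (3303/19971)²·(1−690/3303)·25900/690 = 0.81226742
  County 4: (9732/19971)²·(1−991/9732)·88630/991 = 19.07527
  County 1: (2611/19971)²·(1−290/2611)·337000/290 = 17.656893
  → Var(ȳ_str) = 64.52137.
Var(ȳ_srs) = (1 − 2344/19971)·278400/2344 = 104.83112.
deff = 64.52137 / 104.83112 = 0.6155.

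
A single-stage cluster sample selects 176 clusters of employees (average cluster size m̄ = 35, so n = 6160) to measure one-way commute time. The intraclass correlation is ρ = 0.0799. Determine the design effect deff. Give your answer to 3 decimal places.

deff = 1 + (35 − 1)·0.0799 = 1 + 2.7166 = 3.7166.

3.717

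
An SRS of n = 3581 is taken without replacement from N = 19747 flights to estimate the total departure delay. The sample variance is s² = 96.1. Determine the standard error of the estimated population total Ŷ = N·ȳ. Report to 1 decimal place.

2926.9

Var(Ŷ) = N²·Var(ȳ) = N²·(1 − n/N)·s²/n.
f = 3581/19747 = 0.18134400; Var(ȳ) = 0.81865600·96.1/3581 = 0.021969517.
Var(Ŷ) = 19747² · 0.021969517 = 8.5668815 × 10^6.
SE(Ŷ) = √(8.5668815 × 10^6) = 2926.9.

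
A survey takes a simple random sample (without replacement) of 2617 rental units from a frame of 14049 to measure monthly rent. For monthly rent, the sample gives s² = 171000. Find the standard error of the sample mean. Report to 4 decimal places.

7.2918

Under SRS without replacement, Var(ȳ) = (1 − f)·s²/n with f = n/N = 2617/14049 = 0.18627660.
Var(ȳ) = (1 − 0.18627660)·171000/2617 = 0.81372340·65.341995 = 53.17031.
SE(ȳ) = √(53.17031) = 7.2918.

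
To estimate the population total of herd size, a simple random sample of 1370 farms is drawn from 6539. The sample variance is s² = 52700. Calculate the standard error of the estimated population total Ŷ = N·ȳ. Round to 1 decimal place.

36058.2

Var(Ŷ) = N²·Var(ȳ) = N²·(1 − n/N)·s²/n.
f = 1370/6539 = 0.20951216; Var(ȳ) = 0.79048784·52700/1370 = 30.407817.
Var(Ŷ) = 6539² · 30.407817 = 1.3001933 × 10^9.
SE(Ŷ) = √(1.3001933 × 10^9) = 36058.2.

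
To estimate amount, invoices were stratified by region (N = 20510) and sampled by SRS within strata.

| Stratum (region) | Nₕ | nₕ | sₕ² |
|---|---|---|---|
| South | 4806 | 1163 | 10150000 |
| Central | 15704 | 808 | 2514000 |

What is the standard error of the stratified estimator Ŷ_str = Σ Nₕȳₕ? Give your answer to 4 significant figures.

938400

Var(Ŷ_str) = Σₕ Nₕ²(1 − fₕ)sₕ²/nₕ.
South: 4806²·(1 − 1163/4806)·10150000/1163 = 1.5280208 × 10^11.
Central: 15704²·(1 − 808/15704)·2514000/808 = 7.2783655 × 10^11.
Sum = 8.8063863 × 10^11.
SE = √(8.8063863 × 10^11) = 938400.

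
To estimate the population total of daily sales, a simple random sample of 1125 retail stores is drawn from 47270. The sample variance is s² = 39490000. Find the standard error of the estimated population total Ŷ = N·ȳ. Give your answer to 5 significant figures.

8.7503 × 10^6

Var(Ŷ) = N²·Var(ȳ) = N²·(1 − n/N)·s²/n.
f = 1125/47270 = 0.02379945; Var(ȳ) = 0.97620055·39490000/1125 = 34266.809.
Var(Ŷ) = 47270² · 34266.809 = 7.6567571 × 10^13.
SE(Ŷ) = √(7.6567571 × 10^13) = 8.7503 × 10^6.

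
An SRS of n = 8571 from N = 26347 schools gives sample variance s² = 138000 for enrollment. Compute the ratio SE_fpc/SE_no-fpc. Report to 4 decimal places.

f = n/N = 8571/26347 = 0.32531218.
SE_no-fpc = √(s²/n) = 4.0125808; SE_fpc = √((1−f)s²/n) = 3.2959091.
Ratio = √(1−f) = 0.82139383.

0.8214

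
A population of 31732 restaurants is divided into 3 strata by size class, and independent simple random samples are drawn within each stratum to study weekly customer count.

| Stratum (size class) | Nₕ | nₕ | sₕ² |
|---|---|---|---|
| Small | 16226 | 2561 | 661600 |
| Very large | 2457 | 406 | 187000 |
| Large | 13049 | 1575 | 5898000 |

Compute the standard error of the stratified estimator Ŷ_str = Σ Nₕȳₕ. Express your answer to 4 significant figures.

787600

Var(Ŷ_str) = Σₕ Nₕ²(1 − fₕ)sₕ²/nₕ.
Small: 16226²·(1 − 2561/16226)·661600/2561 = 5.728053 × 10^10.
Very large: 2457²·(1 − 406/2457)·187000/406 = 2.3210601 × 10^9.
Large: 13049²·(1 − 1575/13049)·5898000/1575 = 5.6068158 × 10^11.
Sum = 6.2028317 × 10^11.
SE = √(6.2028317 × 10^11) = 787600.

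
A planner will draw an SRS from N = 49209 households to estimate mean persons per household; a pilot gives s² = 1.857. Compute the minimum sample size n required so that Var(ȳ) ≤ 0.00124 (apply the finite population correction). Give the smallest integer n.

Without fpc, n₀ = s²/D = 1.857/0.00124 = 1497.5806.
With fpc, (1 − n/N)·s²/n ≤ D requires n ≥ n₀/(1 + n₀/N) = 1497.5806/(1 + 1497.5806/49209) = 1453.3507.
Rounding up, n = 1454.

1454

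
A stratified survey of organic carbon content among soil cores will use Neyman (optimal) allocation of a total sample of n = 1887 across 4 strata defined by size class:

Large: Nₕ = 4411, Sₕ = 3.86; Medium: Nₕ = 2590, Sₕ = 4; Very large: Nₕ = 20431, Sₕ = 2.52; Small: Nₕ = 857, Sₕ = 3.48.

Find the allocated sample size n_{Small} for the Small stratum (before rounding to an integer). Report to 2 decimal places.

68.75

Neyman allocation: nₕ = n·NₕSₕ / Σⱼ NⱼSⱼ.
Σ NⱼSⱼ = 4411·3.86 + 2590·4 + 20431·2.52 + 857·3.48 = 81854.94.
n_{Small} = 1887·857·3.48 / 81854.94 = 68.75.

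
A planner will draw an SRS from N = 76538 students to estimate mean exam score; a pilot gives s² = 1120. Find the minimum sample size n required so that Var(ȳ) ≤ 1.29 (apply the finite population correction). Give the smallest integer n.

Without fpc, n₀ = s²/D = 1120/1.29 = 868.2171.
With fpc, (1 − n/N)·s²/n ≤ D requires n ≥ n₀/(1 + n₀/N) = 868.2171/(1 + 868.2171/76538) = 858.4789.
Rounding up, n = 859.

859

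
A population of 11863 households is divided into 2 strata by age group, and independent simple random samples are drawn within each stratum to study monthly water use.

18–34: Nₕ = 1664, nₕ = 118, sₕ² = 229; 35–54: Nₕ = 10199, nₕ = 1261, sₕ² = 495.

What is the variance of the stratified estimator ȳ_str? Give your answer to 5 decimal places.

0.28975

Var(ȳ_str) = Σₕ Wₕ²(1 − fₕ)sₕ²/nₕ with Wₕ = Nₕ/N, N = 11863.
18–34: Wₕ = 0.14026806; term = 0.14026806²·(1 − 0.07091346)·229/118 = 0.035475394.
35–54: Wₕ = 0.85973194; term = 0.85973194²·(1 − 0.12363957)·495/1261 = 0.25427227.
Sum = 0.28974766.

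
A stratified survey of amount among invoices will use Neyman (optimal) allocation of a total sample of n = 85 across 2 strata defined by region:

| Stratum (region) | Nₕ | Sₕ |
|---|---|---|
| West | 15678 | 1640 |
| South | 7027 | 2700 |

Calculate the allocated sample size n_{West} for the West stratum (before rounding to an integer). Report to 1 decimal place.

Neyman allocation: nₕ = n·NₕSₕ / Σⱼ NⱼSⱼ.
Σ NⱼSⱼ = 15678·1640 + 7027·2700 = 4.468482 × 10^7.
n_{West} = 85·15678·1640 / (4.468482 × 10^7) = 48.9.

48.9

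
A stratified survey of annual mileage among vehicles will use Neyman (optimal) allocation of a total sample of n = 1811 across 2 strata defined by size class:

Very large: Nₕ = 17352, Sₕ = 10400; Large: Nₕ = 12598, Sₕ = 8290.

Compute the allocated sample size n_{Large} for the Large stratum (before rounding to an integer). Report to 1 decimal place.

663.9

Neyman allocation: nₕ = n·NₕSₕ / Σⱼ NⱼSⱼ.
Σ NⱼSⱼ = 17352·10400 + 12598·8290 = 2.8489822 × 10^8.
n_{Large} = 1811·12598·8290 / (2.8489822 × 10^8) = 663.9.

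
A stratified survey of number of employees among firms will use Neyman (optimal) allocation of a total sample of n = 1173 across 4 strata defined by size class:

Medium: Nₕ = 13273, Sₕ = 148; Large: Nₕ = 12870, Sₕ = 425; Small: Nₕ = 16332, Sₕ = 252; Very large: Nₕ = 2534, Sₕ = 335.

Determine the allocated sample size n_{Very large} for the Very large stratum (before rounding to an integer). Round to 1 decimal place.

80.3

Neyman allocation: nₕ = n·NₕSₕ / Σⱼ NⱼSⱼ.
Σ NⱼSⱼ = 13273·148 + 12870·425 + 16332·252 + 2534·335 = 1.2398708 × 10^7.
n_{Very large} = 1173·2534·335 / (1.2398708 × 10^7) = 80.3.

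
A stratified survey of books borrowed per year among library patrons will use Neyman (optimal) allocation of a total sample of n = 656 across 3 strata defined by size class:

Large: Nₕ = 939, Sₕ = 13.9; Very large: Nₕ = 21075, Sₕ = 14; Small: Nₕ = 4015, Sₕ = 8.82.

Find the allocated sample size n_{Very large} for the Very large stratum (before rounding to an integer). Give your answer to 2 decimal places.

Neyman allocation: nₕ = n·NₕSₕ / Σⱼ NⱼSⱼ.
Σ NⱼSⱼ = 939·13.9 + 21075·14 + 4015·8.82 = 343514.4.
n_{Very large} = 656·21075·14 / 343514.4 = 563.45.

563.45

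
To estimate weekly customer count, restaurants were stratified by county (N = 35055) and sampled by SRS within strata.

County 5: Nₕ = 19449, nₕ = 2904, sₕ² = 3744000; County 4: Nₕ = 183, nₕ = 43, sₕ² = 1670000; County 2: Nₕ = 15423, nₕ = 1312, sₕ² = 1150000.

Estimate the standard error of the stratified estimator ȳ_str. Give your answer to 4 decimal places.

Var(ȳ_str) = Σₕ Wₕ²(1 − fₕ)sₕ²/nₕ with Wₕ = Nₕ/N, N = 35055.
County 5: Wₕ = 0.55481386; term = 0.55481386²·(1 − 0.14931359)·3744000/2904 = 337.6007.
County 4: Wₕ = 0.00522037; term = 0.00522037²·(1 − 0.23497268)·1670000/43 = 0.8097057.
County 2: Wₕ = 0.43996577; term = 0.43996577²·(1 − 0.08506776)·1150000/1312 = 155.23538.
Sum = 493.64579.
SE = √(493.64579) = 22.2181.

22.2181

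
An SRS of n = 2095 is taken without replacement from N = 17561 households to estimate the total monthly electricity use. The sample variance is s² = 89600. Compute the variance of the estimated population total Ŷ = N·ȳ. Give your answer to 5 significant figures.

1.1616 × 10^10

Var(Ŷ) = N²·Var(ȳ) = N²·(1 − n/N)·s²/n.
f = 2095/17561 = 0.11929845; Var(ȳ) = 0.88070155·89600/2095 = 37.666281.
Var(Ŷ) = 17561² · 37.666281 = 1.1615856 × 10^10.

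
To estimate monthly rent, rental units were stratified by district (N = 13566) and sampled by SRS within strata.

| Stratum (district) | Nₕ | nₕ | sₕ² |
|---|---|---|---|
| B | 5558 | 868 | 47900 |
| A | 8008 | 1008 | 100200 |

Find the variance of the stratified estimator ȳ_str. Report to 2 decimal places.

38.09

Var(ȳ_str) = Σₕ Wₕ²(1 − fₕ)sₕ²/nₕ with Wₕ = Nₕ/N, N = 13566.
B: Wₕ = 0.40970072; term = 0.40970072²·(1 − 0.15617128)·47900/868 = 7.8163419.
A: Wₕ = 0.59029928; term = 0.59029928²·(1 − 0.12587413)·100200/1008 = 30.277894.
Sum = 38.094236.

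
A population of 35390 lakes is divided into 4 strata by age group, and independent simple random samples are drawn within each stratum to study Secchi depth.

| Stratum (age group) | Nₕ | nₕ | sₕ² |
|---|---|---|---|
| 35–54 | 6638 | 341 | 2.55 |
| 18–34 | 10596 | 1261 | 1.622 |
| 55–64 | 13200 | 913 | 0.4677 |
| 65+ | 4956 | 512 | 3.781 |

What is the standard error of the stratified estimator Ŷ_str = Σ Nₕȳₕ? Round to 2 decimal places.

Var(Ŷ_str) = Σₕ Nₕ²(1 − fₕ)sₕ²/nₕ.
35–54: 6638²·(1 − 341/6638)·2.55/341 = 312576.8.
18–34: 10596²·(1 − 1261/10596)·1.622/1261 = 127230.73.
55–64: 13200²·(1 − 913/13200)·0.4677/913 = 83083.806.
65+: 4956²·(1 − 512/4956)·3.781/512 = 162645.5.
Sum = 685536.84.
SE = √(685536.84) = 827.97.

827.97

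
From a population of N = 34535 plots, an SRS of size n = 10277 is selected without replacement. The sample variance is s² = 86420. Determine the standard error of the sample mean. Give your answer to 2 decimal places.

Under SRS without replacement, Var(ȳ) = (1 − f)·s²/n with f = n/N = 10277/34535 = 0.29758216.
Var(ȳ) = (1 − 0.29758216)·86420/10277 = 0.70241784·8.4090688 = 5.9066799.
SE(ȳ) = √(5.9066799) = 2.43.

2.43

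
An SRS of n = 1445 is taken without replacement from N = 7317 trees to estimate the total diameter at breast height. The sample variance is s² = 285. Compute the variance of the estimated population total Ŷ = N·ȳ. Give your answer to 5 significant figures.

Var(Ŷ) = N²·Var(ȳ) = N²·(1 − n/N)·s²/n.
f = 1445/7317 = 0.19748531; Var(ȳ) = 0.80251469·285/1445 = 0.15828144.
Var(Ŷ) = 7317² · 0.15828144 = 8.4741491 × 10^6.

8.4741 × 10^6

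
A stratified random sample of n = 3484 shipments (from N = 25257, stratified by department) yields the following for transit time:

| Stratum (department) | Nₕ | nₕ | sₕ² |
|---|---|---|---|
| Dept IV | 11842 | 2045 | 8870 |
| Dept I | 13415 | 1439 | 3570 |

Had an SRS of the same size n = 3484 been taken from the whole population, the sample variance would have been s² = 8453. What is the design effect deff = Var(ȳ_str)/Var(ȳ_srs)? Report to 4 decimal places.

Var(ȳ_str) = Σ Wₕ²(1−fₕ)sₕ²/nₕ with Wₕ = Nₕ/25257:
  Dept IV: (11842/25257)²·(1−2045/11842)·8870/2045 = 0.78883277
  Dept I: (13415/25257)²·(1−1439/13415)·3570/1439 = 0.62480768
  → Var(ȳ_str) = 1.4136405.
Var(ȳ_srs) = (1 − 3484/25257)·8453/3484 = 2.0915547.
deff = 1.4136405 / 2.0915547 = 0.6759.

0.6759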